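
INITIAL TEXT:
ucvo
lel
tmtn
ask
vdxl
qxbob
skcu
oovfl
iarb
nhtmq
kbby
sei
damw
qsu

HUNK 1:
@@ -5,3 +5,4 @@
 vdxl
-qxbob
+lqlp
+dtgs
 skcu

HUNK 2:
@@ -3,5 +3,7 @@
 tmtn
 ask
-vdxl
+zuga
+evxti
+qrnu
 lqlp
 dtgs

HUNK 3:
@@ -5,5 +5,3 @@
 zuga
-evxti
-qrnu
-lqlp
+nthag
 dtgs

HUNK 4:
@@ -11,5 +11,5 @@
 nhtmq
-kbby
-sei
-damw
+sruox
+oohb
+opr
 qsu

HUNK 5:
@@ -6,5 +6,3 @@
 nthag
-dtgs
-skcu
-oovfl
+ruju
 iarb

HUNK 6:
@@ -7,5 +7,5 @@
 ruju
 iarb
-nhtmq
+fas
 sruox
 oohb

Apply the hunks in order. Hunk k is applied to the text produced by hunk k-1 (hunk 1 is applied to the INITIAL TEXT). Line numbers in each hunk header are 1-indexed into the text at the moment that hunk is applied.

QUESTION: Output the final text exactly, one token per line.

Hunk 1: at line 5 remove [qxbob] add [lqlp,dtgs] -> 15 lines: ucvo lel tmtn ask vdxl lqlp dtgs skcu oovfl iarb nhtmq kbby sei damw qsu
Hunk 2: at line 3 remove [vdxl] add [zuga,evxti,qrnu] -> 17 lines: ucvo lel tmtn ask zuga evxti qrnu lqlp dtgs skcu oovfl iarb nhtmq kbby sei damw qsu
Hunk 3: at line 5 remove [evxti,qrnu,lqlp] add [nthag] -> 15 lines: ucvo lel tmtn ask zuga nthag dtgs skcu oovfl iarb nhtmq kbby sei damw qsu
Hunk 4: at line 11 remove [kbby,sei,damw] add [sruox,oohb,opr] -> 15 lines: ucvo lel tmtn ask zuga nthag dtgs skcu oovfl iarb nhtmq sruox oohb opr qsu
Hunk 5: at line 6 remove [dtgs,skcu,oovfl] add [ruju] -> 13 lines: ucvo lel tmtn ask zuga nthag ruju iarb nhtmq sruox oohb opr qsu
Hunk 6: at line 7 remove [nhtmq] add [fas] -> 13 lines: ucvo lel tmtn ask zuga nthag ruju iarb fas sruox oohb opr qsu

Answer: ucvo
lel
tmtn
ask
zuga
nthag
ruju
iarb
fas
sruox
oohb
opr
qsu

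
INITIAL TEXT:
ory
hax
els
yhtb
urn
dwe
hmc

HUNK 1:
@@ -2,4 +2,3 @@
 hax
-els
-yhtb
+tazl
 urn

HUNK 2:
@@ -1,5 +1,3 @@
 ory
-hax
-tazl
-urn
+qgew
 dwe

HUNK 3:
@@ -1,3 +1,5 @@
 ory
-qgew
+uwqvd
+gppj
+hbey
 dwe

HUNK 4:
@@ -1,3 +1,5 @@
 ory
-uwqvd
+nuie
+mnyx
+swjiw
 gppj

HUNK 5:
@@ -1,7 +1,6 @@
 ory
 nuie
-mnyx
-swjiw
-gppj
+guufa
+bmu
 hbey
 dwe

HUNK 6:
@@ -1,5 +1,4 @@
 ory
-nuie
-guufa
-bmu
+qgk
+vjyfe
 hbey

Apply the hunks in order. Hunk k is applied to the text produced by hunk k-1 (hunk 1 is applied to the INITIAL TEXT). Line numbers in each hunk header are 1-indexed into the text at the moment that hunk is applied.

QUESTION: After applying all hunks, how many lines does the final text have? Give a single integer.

Answer: 6

Derivation:
Hunk 1: at line 2 remove [els,yhtb] add [tazl] -> 6 lines: ory hax tazl urn dwe hmc
Hunk 2: at line 1 remove [hax,tazl,urn] add [qgew] -> 4 lines: ory qgew dwe hmc
Hunk 3: at line 1 remove [qgew] add [uwqvd,gppj,hbey] -> 6 lines: ory uwqvd gppj hbey dwe hmc
Hunk 4: at line 1 remove [uwqvd] add [nuie,mnyx,swjiw] -> 8 lines: ory nuie mnyx swjiw gppj hbey dwe hmc
Hunk 5: at line 1 remove [mnyx,swjiw,gppj] add [guufa,bmu] -> 7 lines: ory nuie guufa bmu hbey dwe hmc
Hunk 6: at line 1 remove [nuie,guufa,bmu] add [qgk,vjyfe] -> 6 lines: ory qgk vjyfe hbey dwe hmc
Final line count: 6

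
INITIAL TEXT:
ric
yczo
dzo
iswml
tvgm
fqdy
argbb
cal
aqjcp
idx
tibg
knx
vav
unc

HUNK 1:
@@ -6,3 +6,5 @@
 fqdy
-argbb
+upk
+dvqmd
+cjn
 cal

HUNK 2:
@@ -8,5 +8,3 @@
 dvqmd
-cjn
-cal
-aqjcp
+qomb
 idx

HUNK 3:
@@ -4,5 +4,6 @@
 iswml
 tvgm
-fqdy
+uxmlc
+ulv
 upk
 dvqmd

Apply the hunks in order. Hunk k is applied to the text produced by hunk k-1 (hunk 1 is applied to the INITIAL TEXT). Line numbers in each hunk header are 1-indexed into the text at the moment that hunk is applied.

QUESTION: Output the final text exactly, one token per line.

Answer: ric
yczo
dzo
iswml
tvgm
uxmlc
ulv
upk
dvqmd
qomb
idx
tibg
knx
vav
unc

Derivation:
Hunk 1: at line 6 remove [argbb] add [upk,dvqmd,cjn] -> 16 lines: ric yczo dzo iswml tvgm fqdy upk dvqmd cjn cal aqjcp idx tibg knx vav unc
Hunk 2: at line 8 remove [cjn,cal,aqjcp] add [qomb] -> 14 lines: ric yczo dzo iswml tvgm fqdy upk dvqmd qomb idx tibg knx vav unc
Hunk 3: at line 4 remove [fqdy] add [uxmlc,ulv] -> 15 lines: ric yczo dzo iswml tvgm uxmlc ulv upk dvqmd qomb idx tibg knx vav unc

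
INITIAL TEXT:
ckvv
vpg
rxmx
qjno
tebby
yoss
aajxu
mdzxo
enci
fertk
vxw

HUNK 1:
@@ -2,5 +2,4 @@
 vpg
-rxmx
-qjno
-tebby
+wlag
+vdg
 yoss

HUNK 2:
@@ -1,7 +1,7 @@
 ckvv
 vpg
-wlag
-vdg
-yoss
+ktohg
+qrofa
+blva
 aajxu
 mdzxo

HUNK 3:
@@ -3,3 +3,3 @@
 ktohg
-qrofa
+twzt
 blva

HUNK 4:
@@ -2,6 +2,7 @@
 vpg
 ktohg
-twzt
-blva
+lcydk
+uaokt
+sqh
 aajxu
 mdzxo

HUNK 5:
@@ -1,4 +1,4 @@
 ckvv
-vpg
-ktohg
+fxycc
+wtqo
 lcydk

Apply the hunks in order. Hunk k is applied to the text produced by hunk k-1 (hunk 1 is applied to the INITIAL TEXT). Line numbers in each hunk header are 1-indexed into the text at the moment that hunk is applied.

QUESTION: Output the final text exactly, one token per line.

Hunk 1: at line 2 remove [rxmx,qjno,tebby] add [wlag,vdg] -> 10 lines: ckvv vpg wlag vdg yoss aajxu mdzxo enci fertk vxw
Hunk 2: at line 1 remove [wlag,vdg,yoss] add [ktohg,qrofa,blva] -> 10 lines: ckvv vpg ktohg qrofa blva aajxu mdzxo enci fertk vxw
Hunk 3: at line 3 remove [qrofa] add [twzt] -> 10 lines: ckvv vpg ktohg twzt blva aajxu mdzxo enci fertk vxw
Hunk 4: at line 2 remove [twzt,blva] add [lcydk,uaokt,sqh] -> 11 lines: ckvv vpg ktohg lcydk uaokt sqh aajxu mdzxo enci fertk vxw
Hunk 5: at line 1 remove [vpg,ktohg] add [fxycc,wtqo] -> 11 lines: ckvv fxycc wtqo lcydk uaokt sqh aajxu mdzxo enci fertk vxw

Answer: ckvv
fxycc
wtqo
lcydk
uaokt
sqh
aajxu
mdzxo
enci
fertk
vxw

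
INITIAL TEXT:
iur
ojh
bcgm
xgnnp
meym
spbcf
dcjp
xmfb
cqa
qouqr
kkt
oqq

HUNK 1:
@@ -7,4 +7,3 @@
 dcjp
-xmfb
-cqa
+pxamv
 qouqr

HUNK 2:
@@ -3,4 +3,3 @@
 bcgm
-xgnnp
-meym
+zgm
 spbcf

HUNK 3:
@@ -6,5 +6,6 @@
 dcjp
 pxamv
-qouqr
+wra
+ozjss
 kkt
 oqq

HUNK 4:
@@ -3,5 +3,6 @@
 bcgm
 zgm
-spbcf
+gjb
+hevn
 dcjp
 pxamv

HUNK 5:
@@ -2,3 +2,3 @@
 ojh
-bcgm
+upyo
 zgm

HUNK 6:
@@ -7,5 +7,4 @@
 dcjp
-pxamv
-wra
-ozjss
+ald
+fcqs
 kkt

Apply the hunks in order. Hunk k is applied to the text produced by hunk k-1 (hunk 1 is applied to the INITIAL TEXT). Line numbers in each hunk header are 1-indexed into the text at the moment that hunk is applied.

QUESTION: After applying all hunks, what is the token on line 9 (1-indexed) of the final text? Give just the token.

Hunk 1: at line 7 remove [xmfb,cqa] add [pxamv] -> 11 lines: iur ojh bcgm xgnnp meym spbcf dcjp pxamv qouqr kkt oqq
Hunk 2: at line 3 remove [xgnnp,meym] add [zgm] -> 10 lines: iur ojh bcgm zgm spbcf dcjp pxamv qouqr kkt oqq
Hunk 3: at line 6 remove [qouqr] add [wra,ozjss] -> 11 lines: iur ojh bcgm zgm spbcf dcjp pxamv wra ozjss kkt oqq
Hunk 4: at line 3 remove [spbcf] add [gjb,hevn] -> 12 lines: iur ojh bcgm zgm gjb hevn dcjp pxamv wra ozjss kkt oqq
Hunk 5: at line 2 remove [bcgm] add [upyo] -> 12 lines: iur ojh upyo zgm gjb hevn dcjp pxamv wra ozjss kkt oqq
Hunk 6: at line 7 remove [pxamv,wra,ozjss] add [ald,fcqs] -> 11 lines: iur ojh upyo zgm gjb hevn dcjp ald fcqs kkt oqq
Final line 9: fcqs

Answer: fcqs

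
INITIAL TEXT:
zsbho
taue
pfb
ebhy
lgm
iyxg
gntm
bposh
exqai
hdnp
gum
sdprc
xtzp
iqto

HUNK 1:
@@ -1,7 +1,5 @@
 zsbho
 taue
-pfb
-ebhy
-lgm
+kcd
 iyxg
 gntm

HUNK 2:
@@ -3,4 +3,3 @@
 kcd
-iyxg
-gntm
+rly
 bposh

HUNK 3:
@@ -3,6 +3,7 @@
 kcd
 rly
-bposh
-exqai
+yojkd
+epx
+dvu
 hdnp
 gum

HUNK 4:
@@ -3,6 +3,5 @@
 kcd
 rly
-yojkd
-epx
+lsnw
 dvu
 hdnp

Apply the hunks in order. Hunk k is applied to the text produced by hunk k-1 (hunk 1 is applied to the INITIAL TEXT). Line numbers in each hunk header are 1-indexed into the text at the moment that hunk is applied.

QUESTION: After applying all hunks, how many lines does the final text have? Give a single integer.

Hunk 1: at line 1 remove [pfb,ebhy,lgm] add [kcd] -> 12 lines: zsbho taue kcd iyxg gntm bposh exqai hdnp gum sdprc xtzp iqto
Hunk 2: at line 3 remove [iyxg,gntm] add [rly] -> 11 lines: zsbho taue kcd rly bposh exqai hdnp gum sdprc xtzp iqto
Hunk 3: at line 3 remove [bposh,exqai] add [yojkd,epx,dvu] -> 12 lines: zsbho taue kcd rly yojkd epx dvu hdnp gum sdprc xtzp iqto
Hunk 4: at line 3 remove [yojkd,epx] add [lsnw] -> 11 lines: zsbho taue kcd rly lsnw dvu hdnp gum sdprc xtzp iqto
Final line count: 11

Answer: 11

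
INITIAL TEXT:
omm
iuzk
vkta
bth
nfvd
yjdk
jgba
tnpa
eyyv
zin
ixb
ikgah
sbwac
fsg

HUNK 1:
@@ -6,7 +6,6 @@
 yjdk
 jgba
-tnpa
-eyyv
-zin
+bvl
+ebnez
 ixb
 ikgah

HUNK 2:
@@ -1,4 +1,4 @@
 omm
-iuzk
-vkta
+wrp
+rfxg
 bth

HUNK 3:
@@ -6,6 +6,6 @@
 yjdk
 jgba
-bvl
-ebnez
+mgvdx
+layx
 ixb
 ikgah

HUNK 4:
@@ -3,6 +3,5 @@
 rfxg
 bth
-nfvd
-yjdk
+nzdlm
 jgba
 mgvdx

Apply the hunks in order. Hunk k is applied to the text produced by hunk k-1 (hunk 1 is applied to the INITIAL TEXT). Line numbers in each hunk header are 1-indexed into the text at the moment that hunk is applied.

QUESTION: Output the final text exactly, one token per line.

Answer: omm
wrp
rfxg
bth
nzdlm
jgba
mgvdx
layx
ixb
ikgah
sbwac
fsg

Derivation:
Hunk 1: at line 6 remove [tnpa,eyyv,zin] add [bvl,ebnez] -> 13 lines: omm iuzk vkta bth nfvd yjdk jgba bvl ebnez ixb ikgah sbwac fsg
Hunk 2: at line 1 remove [iuzk,vkta] add [wrp,rfxg] -> 13 lines: omm wrp rfxg bth nfvd yjdk jgba bvl ebnez ixb ikgah sbwac fsg
Hunk 3: at line 6 remove [bvl,ebnez] add [mgvdx,layx] -> 13 lines: omm wrp rfxg bth nfvd yjdk jgba mgvdx layx ixb ikgah sbwac fsg
Hunk 4: at line 3 remove [nfvd,yjdk] add [nzdlm] -> 12 lines: omm wrp rfxg bth nzdlm jgba mgvdx layx ixb ikgah sbwac fsg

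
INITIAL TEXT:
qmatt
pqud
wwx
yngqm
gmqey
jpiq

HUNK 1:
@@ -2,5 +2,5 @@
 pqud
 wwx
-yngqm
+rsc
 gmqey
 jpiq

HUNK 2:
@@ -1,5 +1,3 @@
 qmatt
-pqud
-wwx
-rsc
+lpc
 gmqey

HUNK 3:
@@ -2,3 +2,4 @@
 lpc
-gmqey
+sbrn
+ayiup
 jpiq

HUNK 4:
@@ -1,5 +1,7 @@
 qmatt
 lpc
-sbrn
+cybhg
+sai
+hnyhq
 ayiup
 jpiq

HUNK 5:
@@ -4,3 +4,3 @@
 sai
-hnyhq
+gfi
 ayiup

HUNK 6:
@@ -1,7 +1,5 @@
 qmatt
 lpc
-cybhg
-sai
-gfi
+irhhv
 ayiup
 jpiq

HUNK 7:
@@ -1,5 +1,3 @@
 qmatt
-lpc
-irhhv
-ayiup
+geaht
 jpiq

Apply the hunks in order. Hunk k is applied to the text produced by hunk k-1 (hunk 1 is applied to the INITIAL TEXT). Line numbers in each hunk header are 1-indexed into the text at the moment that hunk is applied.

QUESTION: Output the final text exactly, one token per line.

Answer: qmatt
geaht
jpiq

Derivation:
Hunk 1: at line 2 remove [yngqm] add [rsc] -> 6 lines: qmatt pqud wwx rsc gmqey jpiq
Hunk 2: at line 1 remove [pqud,wwx,rsc] add [lpc] -> 4 lines: qmatt lpc gmqey jpiq
Hunk 3: at line 2 remove [gmqey] add [sbrn,ayiup] -> 5 lines: qmatt lpc sbrn ayiup jpiq
Hunk 4: at line 1 remove [sbrn] add [cybhg,sai,hnyhq] -> 7 lines: qmatt lpc cybhg sai hnyhq ayiup jpiq
Hunk 5: at line 4 remove [hnyhq] add [gfi] -> 7 lines: qmatt lpc cybhg sai gfi ayiup jpiq
Hunk 6: at line 1 remove [cybhg,sai,gfi] add [irhhv] -> 5 lines: qmatt lpc irhhv ayiup jpiq
Hunk 7: at line 1 remove [lpc,irhhv,ayiup] add [geaht] -> 3 lines: qmatt geaht jpiq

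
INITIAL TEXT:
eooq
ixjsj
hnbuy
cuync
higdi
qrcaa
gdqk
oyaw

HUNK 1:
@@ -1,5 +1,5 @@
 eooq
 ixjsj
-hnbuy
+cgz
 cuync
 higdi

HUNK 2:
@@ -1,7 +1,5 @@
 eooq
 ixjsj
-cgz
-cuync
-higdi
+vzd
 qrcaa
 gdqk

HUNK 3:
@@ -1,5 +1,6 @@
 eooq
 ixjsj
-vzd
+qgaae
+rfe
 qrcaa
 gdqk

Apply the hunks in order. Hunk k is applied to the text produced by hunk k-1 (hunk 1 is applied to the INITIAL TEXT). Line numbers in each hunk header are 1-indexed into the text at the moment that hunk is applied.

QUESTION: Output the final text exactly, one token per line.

Answer: eooq
ixjsj
qgaae
rfe
qrcaa
gdqk
oyaw

Derivation:
Hunk 1: at line 1 remove [hnbuy] add [cgz] -> 8 lines: eooq ixjsj cgz cuync higdi qrcaa gdqk oyaw
Hunk 2: at line 1 remove [cgz,cuync,higdi] add [vzd] -> 6 lines: eooq ixjsj vzd qrcaa gdqk oyaw
Hunk 3: at line 1 remove [vzd] add [qgaae,rfe] -> 7 lines: eooq ixjsj qgaae rfe qrcaa gdqk oyaw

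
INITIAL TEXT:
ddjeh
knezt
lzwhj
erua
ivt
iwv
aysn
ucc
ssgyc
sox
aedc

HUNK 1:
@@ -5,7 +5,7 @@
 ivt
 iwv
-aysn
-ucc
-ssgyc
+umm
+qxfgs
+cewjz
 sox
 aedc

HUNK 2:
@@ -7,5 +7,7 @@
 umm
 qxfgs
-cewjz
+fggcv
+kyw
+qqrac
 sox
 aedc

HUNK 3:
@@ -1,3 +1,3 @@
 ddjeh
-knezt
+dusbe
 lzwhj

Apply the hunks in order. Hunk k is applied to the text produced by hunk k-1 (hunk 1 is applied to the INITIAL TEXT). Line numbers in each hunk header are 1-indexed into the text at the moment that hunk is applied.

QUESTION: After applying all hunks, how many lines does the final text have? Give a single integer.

Answer: 13

Derivation:
Hunk 1: at line 5 remove [aysn,ucc,ssgyc] add [umm,qxfgs,cewjz] -> 11 lines: ddjeh knezt lzwhj erua ivt iwv umm qxfgs cewjz sox aedc
Hunk 2: at line 7 remove [cewjz] add [fggcv,kyw,qqrac] -> 13 lines: ddjeh knezt lzwhj erua ivt iwv umm qxfgs fggcv kyw qqrac sox aedc
Hunk 3: at line 1 remove [knezt] add [dusbe] -> 13 lines: ddjeh dusbe lzwhj erua ivt iwv umm qxfgs fggcv kyw qqrac sox aedc
Final line count: 13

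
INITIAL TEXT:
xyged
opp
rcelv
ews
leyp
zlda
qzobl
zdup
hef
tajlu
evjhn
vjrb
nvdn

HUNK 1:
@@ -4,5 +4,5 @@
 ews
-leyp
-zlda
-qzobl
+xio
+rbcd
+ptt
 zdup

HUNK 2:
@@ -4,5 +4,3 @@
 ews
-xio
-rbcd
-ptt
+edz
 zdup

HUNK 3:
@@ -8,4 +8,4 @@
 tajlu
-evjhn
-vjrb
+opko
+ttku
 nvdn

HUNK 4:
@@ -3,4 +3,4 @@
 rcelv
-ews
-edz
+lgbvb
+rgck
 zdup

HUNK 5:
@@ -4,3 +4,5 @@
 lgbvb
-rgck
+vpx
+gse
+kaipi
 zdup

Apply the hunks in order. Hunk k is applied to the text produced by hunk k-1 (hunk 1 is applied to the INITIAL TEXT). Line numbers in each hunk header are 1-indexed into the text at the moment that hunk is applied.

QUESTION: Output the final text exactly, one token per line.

Answer: xyged
opp
rcelv
lgbvb
vpx
gse
kaipi
zdup
hef
tajlu
opko
ttku
nvdn

Derivation:
Hunk 1: at line 4 remove [leyp,zlda,qzobl] add [xio,rbcd,ptt] -> 13 lines: xyged opp rcelv ews xio rbcd ptt zdup hef tajlu evjhn vjrb nvdn
Hunk 2: at line 4 remove [xio,rbcd,ptt] add [edz] -> 11 lines: xyged opp rcelv ews edz zdup hef tajlu evjhn vjrb nvdn
Hunk 3: at line 8 remove [evjhn,vjrb] add [opko,ttku] -> 11 lines: xyged opp rcelv ews edz zdup hef tajlu opko ttku nvdn
Hunk 4: at line 3 remove [ews,edz] add [lgbvb,rgck] -> 11 lines: xyged opp rcelv lgbvb rgck zdup hef tajlu opko ttku nvdn
Hunk 5: at line 4 remove [rgck] add [vpx,gse,kaipi] -> 13 lines: xyged opp rcelv lgbvb vpx gse kaipi zdup hef tajlu opko ttku nvdn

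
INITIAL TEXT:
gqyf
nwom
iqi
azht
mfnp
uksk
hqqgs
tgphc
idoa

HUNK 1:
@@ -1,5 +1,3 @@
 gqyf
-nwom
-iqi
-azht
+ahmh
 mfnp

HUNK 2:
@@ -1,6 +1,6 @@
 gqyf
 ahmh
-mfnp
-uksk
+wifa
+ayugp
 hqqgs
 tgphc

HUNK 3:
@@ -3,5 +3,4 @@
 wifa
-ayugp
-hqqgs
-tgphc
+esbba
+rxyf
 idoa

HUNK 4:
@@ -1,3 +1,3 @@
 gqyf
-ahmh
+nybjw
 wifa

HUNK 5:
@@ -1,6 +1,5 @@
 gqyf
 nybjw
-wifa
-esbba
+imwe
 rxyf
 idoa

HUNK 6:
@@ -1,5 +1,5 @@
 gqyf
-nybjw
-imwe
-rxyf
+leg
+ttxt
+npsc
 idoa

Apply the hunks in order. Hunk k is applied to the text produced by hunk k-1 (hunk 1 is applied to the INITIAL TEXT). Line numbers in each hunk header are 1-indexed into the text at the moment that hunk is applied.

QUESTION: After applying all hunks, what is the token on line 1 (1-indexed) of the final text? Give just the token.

Hunk 1: at line 1 remove [nwom,iqi,azht] add [ahmh] -> 7 lines: gqyf ahmh mfnp uksk hqqgs tgphc idoa
Hunk 2: at line 1 remove [mfnp,uksk] add [wifa,ayugp] -> 7 lines: gqyf ahmh wifa ayugp hqqgs tgphc idoa
Hunk 3: at line 3 remove [ayugp,hqqgs,tgphc] add [esbba,rxyf] -> 6 lines: gqyf ahmh wifa esbba rxyf idoa
Hunk 4: at line 1 remove [ahmh] add [nybjw] -> 6 lines: gqyf nybjw wifa esbba rxyf idoa
Hunk 5: at line 1 remove [wifa,esbba] add [imwe] -> 5 lines: gqyf nybjw imwe rxyf idoa
Hunk 6: at line 1 remove [nybjw,imwe,rxyf] add [leg,ttxt,npsc] -> 5 lines: gqyf leg ttxt npsc idoa
Final line 1: gqyf

Answer: gqyf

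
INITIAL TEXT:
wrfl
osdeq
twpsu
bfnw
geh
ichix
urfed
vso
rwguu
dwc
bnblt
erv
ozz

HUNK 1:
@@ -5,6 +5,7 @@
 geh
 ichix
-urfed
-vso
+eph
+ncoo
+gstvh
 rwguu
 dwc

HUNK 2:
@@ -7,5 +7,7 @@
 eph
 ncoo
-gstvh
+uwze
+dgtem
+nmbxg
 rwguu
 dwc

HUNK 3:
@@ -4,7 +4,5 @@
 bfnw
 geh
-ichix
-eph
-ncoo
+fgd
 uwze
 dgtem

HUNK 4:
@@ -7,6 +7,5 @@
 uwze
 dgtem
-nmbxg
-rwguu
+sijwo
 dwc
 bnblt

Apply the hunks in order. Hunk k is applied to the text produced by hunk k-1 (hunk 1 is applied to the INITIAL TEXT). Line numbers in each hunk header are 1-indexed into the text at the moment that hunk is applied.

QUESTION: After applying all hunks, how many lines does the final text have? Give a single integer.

Hunk 1: at line 5 remove [urfed,vso] add [eph,ncoo,gstvh] -> 14 lines: wrfl osdeq twpsu bfnw geh ichix eph ncoo gstvh rwguu dwc bnblt erv ozz
Hunk 2: at line 7 remove [gstvh] add [uwze,dgtem,nmbxg] -> 16 lines: wrfl osdeq twpsu bfnw geh ichix eph ncoo uwze dgtem nmbxg rwguu dwc bnblt erv ozz
Hunk 3: at line 4 remove [ichix,eph,ncoo] add [fgd] -> 14 lines: wrfl osdeq twpsu bfnw geh fgd uwze dgtem nmbxg rwguu dwc bnblt erv ozz
Hunk 4: at line 7 remove [nmbxg,rwguu] add [sijwo] -> 13 lines: wrfl osdeq twpsu bfnw geh fgd uwze dgtem sijwo dwc bnblt erv ozz
Final line count: 13

Answer: 13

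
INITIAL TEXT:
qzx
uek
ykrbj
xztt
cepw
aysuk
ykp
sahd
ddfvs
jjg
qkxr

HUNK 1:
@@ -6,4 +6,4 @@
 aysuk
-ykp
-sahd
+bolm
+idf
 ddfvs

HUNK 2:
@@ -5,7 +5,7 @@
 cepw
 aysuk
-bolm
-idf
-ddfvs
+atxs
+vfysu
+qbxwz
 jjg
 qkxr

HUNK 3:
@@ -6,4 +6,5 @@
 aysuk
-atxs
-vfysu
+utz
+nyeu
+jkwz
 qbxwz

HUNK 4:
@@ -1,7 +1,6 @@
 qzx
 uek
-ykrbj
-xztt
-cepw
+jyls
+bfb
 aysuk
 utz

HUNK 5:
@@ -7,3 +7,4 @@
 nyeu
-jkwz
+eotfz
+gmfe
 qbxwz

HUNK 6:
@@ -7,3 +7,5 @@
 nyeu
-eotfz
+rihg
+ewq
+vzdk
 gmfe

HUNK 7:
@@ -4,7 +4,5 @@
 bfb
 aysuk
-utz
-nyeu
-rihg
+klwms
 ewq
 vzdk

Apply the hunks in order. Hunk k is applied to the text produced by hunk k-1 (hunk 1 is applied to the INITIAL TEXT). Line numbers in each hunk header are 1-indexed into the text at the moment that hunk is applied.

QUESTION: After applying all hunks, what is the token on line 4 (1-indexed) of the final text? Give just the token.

Hunk 1: at line 6 remove [ykp,sahd] add [bolm,idf] -> 11 lines: qzx uek ykrbj xztt cepw aysuk bolm idf ddfvs jjg qkxr
Hunk 2: at line 5 remove [bolm,idf,ddfvs] add [atxs,vfysu,qbxwz] -> 11 lines: qzx uek ykrbj xztt cepw aysuk atxs vfysu qbxwz jjg qkxr
Hunk 3: at line 6 remove [atxs,vfysu] add [utz,nyeu,jkwz] -> 12 lines: qzx uek ykrbj xztt cepw aysuk utz nyeu jkwz qbxwz jjg qkxr
Hunk 4: at line 1 remove [ykrbj,xztt,cepw] add [jyls,bfb] -> 11 lines: qzx uek jyls bfb aysuk utz nyeu jkwz qbxwz jjg qkxr
Hunk 5: at line 7 remove [jkwz] add [eotfz,gmfe] -> 12 lines: qzx uek jyls bfb aysuk utz nyeu eotfz gmfe qbxwz jjg qkxr
Hunk 6: at line 7 remove [eotfz] add [rihg,ewq,vzdk] -> 14 lines: qzx uek jyls bfb aysuk utz nyeu rihg ewq vzdk gmfe qbxwz jjg qkxr
Hunk 7: at line 4 remove [utz,nyeu,rihg] add [klwms] -> 12 lines: qzx uek jyls bfb aysuk klwms ewq vzdk gmfe qbxwz jjg qkxr
Final line 4: bfb

Answer: bfb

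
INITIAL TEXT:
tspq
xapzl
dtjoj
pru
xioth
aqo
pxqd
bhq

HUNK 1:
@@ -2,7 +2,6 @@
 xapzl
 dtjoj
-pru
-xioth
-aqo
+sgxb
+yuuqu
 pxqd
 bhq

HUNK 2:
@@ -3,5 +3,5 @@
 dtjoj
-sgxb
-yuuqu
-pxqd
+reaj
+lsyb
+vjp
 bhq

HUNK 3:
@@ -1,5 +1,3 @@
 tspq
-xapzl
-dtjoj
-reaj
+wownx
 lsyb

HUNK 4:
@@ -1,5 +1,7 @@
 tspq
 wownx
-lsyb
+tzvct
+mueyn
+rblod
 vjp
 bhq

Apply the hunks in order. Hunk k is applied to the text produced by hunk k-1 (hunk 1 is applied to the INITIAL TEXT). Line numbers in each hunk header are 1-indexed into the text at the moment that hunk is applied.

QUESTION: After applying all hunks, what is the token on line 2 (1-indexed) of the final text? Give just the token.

Hunk 1: at line 2 remove [pru,xioth,aqo] add [sgxb,yuuqu] -> 7 lines: tspq xapzl dtjoj sgxb yuuqu pxqd bhq
Hunk 2: at line 3 remove [sgxb,yuuqu,pxqd] add [reaj,lsyb,vjp] -> 7 lines: tspq xapzl dtjoj reaj lsyb vjp bhq
Hunk 3: at line 1 remove [xapzl,dtjoj,reaj] add [wownx] -> 5 lines: tspq wownx lsyb vjp bhq
Hunk 4: at line 1 remove [lsyb] add [tzvct,mueyn,rblod] -> 7 lines: tspq wownx tzvct mueyn rblod vjp bhq
Final line 2: wownx

Answer: wownx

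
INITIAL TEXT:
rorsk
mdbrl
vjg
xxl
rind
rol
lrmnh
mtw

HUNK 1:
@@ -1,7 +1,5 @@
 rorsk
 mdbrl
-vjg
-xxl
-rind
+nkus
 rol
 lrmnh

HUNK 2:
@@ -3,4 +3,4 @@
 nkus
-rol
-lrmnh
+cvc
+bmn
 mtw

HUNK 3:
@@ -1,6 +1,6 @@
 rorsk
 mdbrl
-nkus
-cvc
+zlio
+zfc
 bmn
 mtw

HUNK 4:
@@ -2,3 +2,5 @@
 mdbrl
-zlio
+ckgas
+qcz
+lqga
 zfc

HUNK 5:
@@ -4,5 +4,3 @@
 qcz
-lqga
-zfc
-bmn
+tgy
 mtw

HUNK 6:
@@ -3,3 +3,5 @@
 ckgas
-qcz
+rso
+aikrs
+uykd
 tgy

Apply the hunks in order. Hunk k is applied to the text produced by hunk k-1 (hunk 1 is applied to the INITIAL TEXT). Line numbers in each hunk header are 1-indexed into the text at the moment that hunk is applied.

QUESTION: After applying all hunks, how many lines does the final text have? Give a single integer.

Answer: 8

Derivation:
Hunk 1: at line 1 remove [vjg,xxl,rind] add [nkus] -> 6 lines: rorsk mdbrl nkus rol lrmnh mtw
Hunk 2: at line 3 remove [rol,lrmnh] add [cvc,bmn] -> 6 lines: rorsk mdbrl nkus cvc bmn mtw
Hunk 3: at line 1 remove [nkus,cvc] add [zlio,zfc] -> 6 lines: rorsk mdbrl zlio zfc bmn mtw
Hunk 4: at line 2 remove [zlio] add [ckgas,qcz,lqga] -> 8 lines: rorsk mdbrl ckgas qcz lqga zfc bmn mtw
Hunk 5: at line 4 remove [lqga,zfc,bmn] add [tgy] -> 6 lines: rorsk mdbrl ckgas qcz tgy mtw
Hunk 6: at line 3 remove [qcz] add [rso,aikrs,uykd] -> 8 lines: rorsk mdbrl ckgas rso aikrs uykd tgy mtw
Final line count: 8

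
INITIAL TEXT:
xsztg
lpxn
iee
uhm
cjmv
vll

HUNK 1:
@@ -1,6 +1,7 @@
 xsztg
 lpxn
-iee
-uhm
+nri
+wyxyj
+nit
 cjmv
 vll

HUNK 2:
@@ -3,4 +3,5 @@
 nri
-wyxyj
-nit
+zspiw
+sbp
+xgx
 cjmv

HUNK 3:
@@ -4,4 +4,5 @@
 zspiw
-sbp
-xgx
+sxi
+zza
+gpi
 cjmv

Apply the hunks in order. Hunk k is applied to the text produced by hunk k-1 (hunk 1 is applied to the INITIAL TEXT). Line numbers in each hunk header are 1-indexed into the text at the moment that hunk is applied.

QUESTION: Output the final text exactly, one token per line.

Hunk 1: at line 1 remove [iee,uhm] add [nri,wyxyj,nit] -> 7 lines: xsztg lpxn nri wyxyj nit cjmv vll
Hunk 2: at line 3 remove [wyxyj,nit] add [zspiw,sbp,xgx] -> 8 lines: xsztg lpxn nri zspiw sbp xgx cjmv vll
Hunk 3: at line 4 remove [sbp,xgx] add [sxi,zza,gpi] -> 9 lines: xsztg lpxn nri zspiw sxi zza gpi cjmv vll

Answer: xsztg
lpxn
nri
zspiw
sxi
zza
gpi
cjmv
vll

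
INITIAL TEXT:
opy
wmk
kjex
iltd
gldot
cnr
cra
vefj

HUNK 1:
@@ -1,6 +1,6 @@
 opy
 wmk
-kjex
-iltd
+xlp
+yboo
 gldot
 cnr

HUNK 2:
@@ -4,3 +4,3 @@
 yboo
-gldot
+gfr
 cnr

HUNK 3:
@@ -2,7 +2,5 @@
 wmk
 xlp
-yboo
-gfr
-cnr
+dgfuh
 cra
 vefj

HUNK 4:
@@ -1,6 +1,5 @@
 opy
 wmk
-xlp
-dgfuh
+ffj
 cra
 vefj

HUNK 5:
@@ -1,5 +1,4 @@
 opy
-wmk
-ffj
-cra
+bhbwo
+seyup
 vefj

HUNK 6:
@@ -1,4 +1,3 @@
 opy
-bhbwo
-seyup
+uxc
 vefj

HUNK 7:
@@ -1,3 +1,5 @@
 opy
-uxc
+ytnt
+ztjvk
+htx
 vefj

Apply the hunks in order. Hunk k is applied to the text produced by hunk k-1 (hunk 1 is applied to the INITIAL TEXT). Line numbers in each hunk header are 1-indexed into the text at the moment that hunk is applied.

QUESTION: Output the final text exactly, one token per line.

Hunk 1: at line 1 remove [kjex,iltd] add [xlp,yboo] -> 8 lines: opy wmk xlp yboo gldot cnr cra vefj
Hunk 2: at line 4 remove [gldot] add [gfr] -> 8 lines: opy wmk xlp yboo gfr cnr cra vefj
Hunk 3: at line 2 remove [yboo,gfr,cnr] add [dgfuh] -> 6 lines: opy wmk xlp dgfuh cra vefj
Hunk 4: at line 1 remove [xlp,dgfuh] add [ffj] -> 5 lines: opy wmk ffj cra vefj
Hunk 5: at line 1 remove [wmk,ffj,cra] add [bhbwo,seyup] -> 4 lines: opy bhbwo seyup vefj
Hunk 6: at line 1 remove [bhbwo,seyup] add [uxc] -> 3 lines: opy uxc vefj
Hunk 7: at line 1 remove [uxc] add [ytnt,ztjvk,htx] -> 5 lines: opy ytnt ztjvk htx vefj

Answer: opy
ytnt
ztjvk
htx
vefj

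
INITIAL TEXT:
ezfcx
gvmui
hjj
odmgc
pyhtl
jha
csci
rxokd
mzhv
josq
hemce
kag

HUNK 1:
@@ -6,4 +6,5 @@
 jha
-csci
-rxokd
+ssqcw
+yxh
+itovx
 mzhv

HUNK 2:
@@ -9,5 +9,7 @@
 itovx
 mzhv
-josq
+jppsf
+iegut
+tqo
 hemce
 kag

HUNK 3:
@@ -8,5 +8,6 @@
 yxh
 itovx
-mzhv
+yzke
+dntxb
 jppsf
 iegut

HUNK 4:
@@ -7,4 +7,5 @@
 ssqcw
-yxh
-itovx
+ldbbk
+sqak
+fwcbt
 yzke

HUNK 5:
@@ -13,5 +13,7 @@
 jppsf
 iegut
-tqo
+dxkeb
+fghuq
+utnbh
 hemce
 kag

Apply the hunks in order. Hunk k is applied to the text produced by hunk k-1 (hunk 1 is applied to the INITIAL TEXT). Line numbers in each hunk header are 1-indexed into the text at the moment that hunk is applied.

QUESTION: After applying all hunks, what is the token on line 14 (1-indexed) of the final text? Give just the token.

Answer: iegut

Derivation:
Hunk 1: at line 6 remove [csci,rxokd] add [ssqcw,yxh,itovx] -> 13 lines: ezfcx gvmui hjj odmgc pyhtl jha ssqcw yxh itovx mzhv josq hemce kag
Hunk 2: at line 9 remove [josq] add [jppsf,iegut,tqo] -> 15 lines: ezfcx gvmui hjj odmgc pyhtl jha ssqcw yxh itovx mzhv jppsf iegut tqo hemce kag
Hunk 3: at line 8 remove [mzhv] add [yzke,dntxb] -> 16 lines: ezfcx gvmui hjj odmgc pyhtl jha ssqcw yxh itovx yzke dntxb jppsf iegut tqo hemce kag
Hunk 4: at line 7 remove [yxh,itovx] add [ldbbk,sqak,fwcbt] -> 17 lines: ezfcx gvmui hjj odmgc pyhtl jha ssqcw ldbbk sqak fwcbt yzke dntxb jppsf iegut tqo hemce kag
Hunk 5: at line 13 remove [tqo] add [dxkeb,fghuq,utnbh] -> 19 lines: ezfcx gvmui hjj odmgc pyhtl jha ssqcw ldbbk sqak fwcbt yzke dntxb jppsf iegut dxkeb fghuq utnbh hemce kag
Final line 14: iegut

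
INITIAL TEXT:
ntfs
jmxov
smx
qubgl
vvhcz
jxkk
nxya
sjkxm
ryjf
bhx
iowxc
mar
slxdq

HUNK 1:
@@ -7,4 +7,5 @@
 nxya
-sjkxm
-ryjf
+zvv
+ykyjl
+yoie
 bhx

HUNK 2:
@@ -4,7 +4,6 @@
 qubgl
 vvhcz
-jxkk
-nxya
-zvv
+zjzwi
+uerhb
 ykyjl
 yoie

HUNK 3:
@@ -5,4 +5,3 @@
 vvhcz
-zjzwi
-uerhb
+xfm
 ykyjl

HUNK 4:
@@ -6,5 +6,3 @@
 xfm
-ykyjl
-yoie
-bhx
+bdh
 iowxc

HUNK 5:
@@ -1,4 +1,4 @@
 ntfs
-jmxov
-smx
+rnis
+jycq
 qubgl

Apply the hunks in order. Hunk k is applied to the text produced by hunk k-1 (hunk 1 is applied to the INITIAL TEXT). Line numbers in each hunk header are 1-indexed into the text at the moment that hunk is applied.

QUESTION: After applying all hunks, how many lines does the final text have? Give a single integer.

Answer: 10

Derivation:
Hunk 1: at line 7 remove [sjkxm,ryjf] add [zvv,ykyjl,yoie] -> 14 lines: ntfs jmxov smx qubgl vvhcz jxkk nxya zvv ykyjl yoie bhx iowxc mar slxdq
Hunk 2: at line 4 remove [jxkk,nxya,zvv] add [zjzwi,uerhb] -> 13 lines: ntfs jmxov smx qubgl vvhcz zjzwi uerhb ykyjl yoie bhx iowxc mar slxdq
Hunk 3: at line 5 remove [zjzwi,uerhb] add [xfm] -> 12 lines: ntfs jmxov smx qubgl vvhcz xfm ykyjl yoie bhx iowxc mar slxdq
Hunk 4: at line 6 remove [ykyjl,yoie,bhx] add [bdh] -> 10 lines: ntfs jmxov smx qubgl vvhcz xfm bdh iowxc mar slxdq
Hunk 5: at line 1 remove [jmxov,smx] add [rnis,jycq] -> 10 lines: ntfs rnis jycq qubgl vvhcz xfm bdh iowxc mar slxdq
Final line count: 10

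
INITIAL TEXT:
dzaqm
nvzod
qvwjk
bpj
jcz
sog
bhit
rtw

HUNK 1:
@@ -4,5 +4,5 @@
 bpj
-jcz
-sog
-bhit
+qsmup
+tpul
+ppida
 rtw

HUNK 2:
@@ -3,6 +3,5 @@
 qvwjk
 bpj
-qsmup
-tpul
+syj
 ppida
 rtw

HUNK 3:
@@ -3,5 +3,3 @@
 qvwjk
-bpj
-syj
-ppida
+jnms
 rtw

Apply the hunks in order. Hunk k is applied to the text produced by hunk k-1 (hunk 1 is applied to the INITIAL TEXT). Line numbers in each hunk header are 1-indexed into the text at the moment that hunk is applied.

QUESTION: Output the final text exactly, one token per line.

Hunk 1: at line 4 remove [jcz,sog,bhit] add [qsmup,tpul,ppida] -> 8 lines: dzaqm nvzod qvwjk bpj qsmup tpul ppida rtw
Hunk 2: at line 3 remove [qsmup,tpul] add [syj] -> 7 lines: dzaqm nvzod qvwjk bpj syj ppida rtw
Hunk 3: at line 3 remove [bpj,syj,ppida] add [jnms] -> 5 lines: dzaqm nvzod qvwjk jnms rtw

Answer: dzaqm
nvzod
qvwjk
jnms
rtw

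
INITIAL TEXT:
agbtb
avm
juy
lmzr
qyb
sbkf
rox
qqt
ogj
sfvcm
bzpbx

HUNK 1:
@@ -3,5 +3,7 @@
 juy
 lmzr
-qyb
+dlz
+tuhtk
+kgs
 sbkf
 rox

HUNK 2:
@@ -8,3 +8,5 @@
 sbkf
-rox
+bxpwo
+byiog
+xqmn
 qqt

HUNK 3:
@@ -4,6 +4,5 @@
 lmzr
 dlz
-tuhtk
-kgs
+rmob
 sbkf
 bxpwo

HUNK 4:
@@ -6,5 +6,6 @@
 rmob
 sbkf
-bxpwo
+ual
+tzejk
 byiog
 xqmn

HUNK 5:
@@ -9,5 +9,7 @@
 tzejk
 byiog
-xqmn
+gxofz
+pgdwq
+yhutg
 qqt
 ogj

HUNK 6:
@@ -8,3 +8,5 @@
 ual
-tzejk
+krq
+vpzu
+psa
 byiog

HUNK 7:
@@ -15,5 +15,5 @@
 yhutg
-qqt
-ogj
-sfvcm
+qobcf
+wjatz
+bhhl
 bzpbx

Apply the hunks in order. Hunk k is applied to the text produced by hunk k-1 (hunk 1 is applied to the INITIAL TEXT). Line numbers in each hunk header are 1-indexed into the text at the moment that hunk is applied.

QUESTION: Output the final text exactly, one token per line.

Answer: agbtb
avm
juy
lmzr
dlz
rmob
sbkf
ual
krq
vpzu
psa
byiog
gxofz
pgdwq
yhutg
qobcf
wjatz
bhhl
bzpbx

Derivation:
Hunk 1: at line 3 remove [qyb] add [dlz,tuhtk,kgs] -> 13 lines: agbtb avm juy lmzr dlz tuhtk kgs sbkf rox qqt ogj sfvcm bzpbx
Hunk 2: at line 8 remove [rox] add [bxpwo,byiog,xqmn] -> 15 lines: agbtb avm juy lmzr dlz tuhtk kgs sbkf bxpwo byiog xqmn qqt ogj sfvcm bzpbx
Hunk 3: at line 4 remove [tuhtk,kgs] add [rmob] -> 14 lines: agbtb avm juy lmzr dlz rmob sbkf bxpwo byiog xqmn qqt ogj sfvcm bzpbx
Hunk 4: at line 6 remove [bxpwo] add [ual,tzejk] -> 15 lines: agbtb avm juy lmzr dlz rmob sbkf ual tzejk byiog xqmn qqt ogj sfvcm bzpbx
Hunk 5: at line 9 remove [xqmn] add [gxofz,pgdwq,yhutg] -> 17 lines: agbtb avm juy lmzr dlz rmob sbkf ual tzejk byiog gxofz pgdwq yhutg qqt ogj sfvcm bzpbx
Hunk 6: at line 8 remove [tzejk] add [krq,vpzu,psa] -> 19 lines: agbtb avm juy lmzr dlz rmob sbkf ual krq vpzu psa byiog gxofz pgdwq yhutg qqt ogj sfvcm bzpbx
Hunk 7: at line 15 remove [qqt,ogj,sfvcm] add [qobcf,wjatz,bhhl] -> 19 lines: agbtb avm juy lmzr dlz rmob sbkf ual krq vpzu psa byiog gxofz pgdwq yhutg qobcf wjatz bhhl bzpbx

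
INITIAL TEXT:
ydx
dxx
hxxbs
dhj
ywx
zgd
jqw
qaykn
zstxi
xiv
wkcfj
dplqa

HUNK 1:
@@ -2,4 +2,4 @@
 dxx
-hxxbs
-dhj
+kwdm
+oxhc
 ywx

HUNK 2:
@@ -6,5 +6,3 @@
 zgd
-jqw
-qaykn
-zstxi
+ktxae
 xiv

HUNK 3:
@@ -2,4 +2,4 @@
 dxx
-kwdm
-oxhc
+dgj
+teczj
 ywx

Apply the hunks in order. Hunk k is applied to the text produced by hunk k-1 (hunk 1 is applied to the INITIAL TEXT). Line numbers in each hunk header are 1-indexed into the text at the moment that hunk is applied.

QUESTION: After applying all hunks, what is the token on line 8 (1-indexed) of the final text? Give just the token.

Answer: xiv

Derivation:
Hunk 1: at line 2 remove [hxxbs,dhj] add [kwdm,oxhc] -> 12 lines: ydx dxx kwdm oxhc ywx zgd jqw qaykn zstxi xiv wkcfj dplqa
Hunk 2: at line 6 remove [jqw,qaykn,zstxi] add [ktxae] -> 10 lines: ydx dxx kwdm oxhc ywx zgd ktxae xiv wkcfj dplqa
Hunk 3: at line 2 remove [kwdm,oxhc] add [dgj,teczj] -> 10 lines: ydx dxx dgj teczj ywx zgd ktxae xiv wkcfj dplqa
Final line 8: xiv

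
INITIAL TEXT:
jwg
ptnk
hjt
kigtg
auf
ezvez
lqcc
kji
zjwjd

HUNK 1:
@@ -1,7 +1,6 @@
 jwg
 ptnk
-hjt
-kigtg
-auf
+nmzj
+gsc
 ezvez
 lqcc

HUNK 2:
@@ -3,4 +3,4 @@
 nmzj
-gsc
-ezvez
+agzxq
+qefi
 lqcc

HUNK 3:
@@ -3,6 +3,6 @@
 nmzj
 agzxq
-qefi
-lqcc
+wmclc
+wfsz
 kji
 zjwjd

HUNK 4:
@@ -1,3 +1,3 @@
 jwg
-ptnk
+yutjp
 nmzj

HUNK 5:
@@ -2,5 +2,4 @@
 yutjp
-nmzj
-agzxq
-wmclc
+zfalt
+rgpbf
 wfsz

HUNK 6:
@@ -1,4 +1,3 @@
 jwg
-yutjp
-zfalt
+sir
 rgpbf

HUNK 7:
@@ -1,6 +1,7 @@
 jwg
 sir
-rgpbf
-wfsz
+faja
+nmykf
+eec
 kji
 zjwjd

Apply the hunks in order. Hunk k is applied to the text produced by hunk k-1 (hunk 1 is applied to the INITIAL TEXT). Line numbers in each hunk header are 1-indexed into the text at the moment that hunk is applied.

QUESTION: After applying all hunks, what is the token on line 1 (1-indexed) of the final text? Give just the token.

Answer: jwg

Derivation:
Hunk 1: at line 1 remove [hjt,kigtg,auf] add [nmzj,gsc] -> 8 lines: jwg ptnk nmzj gsc ezvez lqcc kji zjwjd
Hunk 2: at line 3 remove [gsc,ezvez] add [agzxq,qefi] -> 8 lines: jwg ptnk nmzj agzxq qefi lqcc kji zjwjd
Hunk 3: at line 3 remove [qefi,lqcc] add [wmclc,wfsz] -> 8 lines: jwg ptnk nmzj agzxq wmclc wfsz kji zjwjd
Hunk 4: at line 1 remove [ptnk] add [yutjp] -> 8 lines: jwg yutjp nmzj agzxq wmclc wfsz kji zjwjd
Hunk 5: at line 2 remove [nmzj,agzxq,wmclc] add [zfalt,rgpbf] -> 7 lines: jwg yutjp zfalt rgpbf wfsz kji zjwjd
Hunk 6: at line 1 remove [yutjp,zfalt] add [sir] -> 6 lines: jwg sir rgpbf wfsz kji zjwjd
Hunk 7: at line 1 remove [rgpbf,wfsz] add [faja,nmykf,eec] -> 7 lines: jwg sir faja nmykf eec kji zjwjd
Final line 1: jwg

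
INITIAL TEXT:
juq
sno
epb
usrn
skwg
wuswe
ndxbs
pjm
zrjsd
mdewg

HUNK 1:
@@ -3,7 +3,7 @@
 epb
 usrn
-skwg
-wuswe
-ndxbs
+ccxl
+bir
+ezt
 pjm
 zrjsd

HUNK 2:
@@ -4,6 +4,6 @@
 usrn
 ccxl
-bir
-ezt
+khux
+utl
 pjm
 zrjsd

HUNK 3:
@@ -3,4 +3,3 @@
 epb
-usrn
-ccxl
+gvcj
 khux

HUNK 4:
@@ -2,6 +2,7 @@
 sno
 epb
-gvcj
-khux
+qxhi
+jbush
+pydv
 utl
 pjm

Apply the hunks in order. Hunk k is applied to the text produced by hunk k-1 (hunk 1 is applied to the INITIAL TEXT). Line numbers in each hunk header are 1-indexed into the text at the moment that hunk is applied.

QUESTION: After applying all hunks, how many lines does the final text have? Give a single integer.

Answer: 10

Derivation:
Hunk 1: at line 3 remove [skwg,wuswe,ndxbs] add [ccxl,bir,ezt] -> 10 lines: juq sno epb usrn ccxl bir ezt pjm zrjsd mdewg
Hunk 2: at line 4 remove [bir,ezt] add [khux,utl] -> 10 lines: juq sno epb usrn ccxl khux utl pjm zrjsd mdewg
Hunk 3: at line 3 remove [usrn,ccxl] add [gvcj] -> 9 lines: juq sno epb gvcj khux utl pjm zrjsd mdewg
Hunk 4: at line 2 remove [gvcj,khux] add [qxhi,jbush,pydv] -> 10 lines: juq sno epb qxhi jbush pydv utl pjm zrjsd mdewg
Final line count: 10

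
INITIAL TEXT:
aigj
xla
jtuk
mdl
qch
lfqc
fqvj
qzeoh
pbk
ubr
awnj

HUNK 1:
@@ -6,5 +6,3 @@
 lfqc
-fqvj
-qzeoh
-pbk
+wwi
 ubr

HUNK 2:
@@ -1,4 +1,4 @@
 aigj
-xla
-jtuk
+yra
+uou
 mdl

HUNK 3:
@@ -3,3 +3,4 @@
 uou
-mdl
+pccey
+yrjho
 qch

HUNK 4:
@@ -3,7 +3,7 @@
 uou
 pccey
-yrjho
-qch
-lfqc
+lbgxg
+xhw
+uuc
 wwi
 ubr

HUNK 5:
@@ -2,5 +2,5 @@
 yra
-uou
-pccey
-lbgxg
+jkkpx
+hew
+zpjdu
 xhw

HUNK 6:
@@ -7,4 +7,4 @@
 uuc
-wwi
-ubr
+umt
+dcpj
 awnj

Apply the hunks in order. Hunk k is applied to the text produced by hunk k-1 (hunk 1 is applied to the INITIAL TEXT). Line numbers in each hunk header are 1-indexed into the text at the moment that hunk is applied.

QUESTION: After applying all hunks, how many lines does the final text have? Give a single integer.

Hunk 1: at line 6 remove [fqvj,qzeoh,pbk] add [wwi] -> 9 lines: aigj xla jtuk mdl qch lfqc wwi ubr awnj
Hunk 2: at line 1 remove [xla,jtuk] add [yra,uou] -> 9 lines: aigj yra uou mdl qch lfqc wwi ubr awnj
Hunk 3: at line 3 remove [mdl] add [pccey,yrjho] -> 10 lines: aigj yra uou pccey yrjho qch lfqc wwi ubr awnj
Hunk 4: at line 3 remove [yrjho,qch,lfqc] add [lbgxg,xhw,uuc] -> 10 lines: aigj yra uou pccey lbgxg xhw uuc wwi ubr awnj
Hunk 5: at line 2 remove [uou,pccey,lbgxg] add [jkkpx,hew,zpjdu] -> 10 lines: aigj yra jkkpx hew zpjdu xhw uuc wwi ubr awnj
Hunk 6: at line 7 remove [wwi,ubr] add [umt,dcpj] -> 10 lines: aigj yra jkkpx hew zpjdu xhw uuc umt dcpj awnj
Final line count: 10

Answer: 10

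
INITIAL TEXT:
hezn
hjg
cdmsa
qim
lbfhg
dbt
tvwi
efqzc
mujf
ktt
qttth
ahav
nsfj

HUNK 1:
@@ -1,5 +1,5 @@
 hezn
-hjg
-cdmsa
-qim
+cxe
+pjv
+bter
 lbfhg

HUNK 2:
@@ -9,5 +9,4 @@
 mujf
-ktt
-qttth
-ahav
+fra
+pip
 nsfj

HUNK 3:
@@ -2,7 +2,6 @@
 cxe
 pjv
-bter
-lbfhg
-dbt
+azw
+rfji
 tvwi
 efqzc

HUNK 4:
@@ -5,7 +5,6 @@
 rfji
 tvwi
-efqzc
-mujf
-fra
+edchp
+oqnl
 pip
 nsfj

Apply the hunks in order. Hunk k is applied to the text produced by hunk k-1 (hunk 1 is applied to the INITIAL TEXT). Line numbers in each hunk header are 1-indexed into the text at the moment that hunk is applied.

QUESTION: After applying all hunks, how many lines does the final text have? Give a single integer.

Answer: 10

Derivation:
Hunk 1: at line 1 remove [hjg,cdmsa,qim] add [cxe,pjv,bter] -> 13 lines: hezn cxe pjv bter lbfhg dbt tvwi efqzc mujf ktt qttth ahav nsfj
Hunk 2: at line 9 remove [ktt,qttth,ahav] add [fra,pip] -> 12 lines: hezn cxe pjv bter lbfhg dbt tvwi efqzc mujf fra pip nsfj
Hunk 3: at line 2 remove [bter,lbfhg,dbt] add [azw,rfji] -> 11 lines: hezn cxe pjv azw rfji tvwi efqzc mujf fra pip nsfj
Hunk 4: at line 5 remove [efqzc,mujf,fra] add [edchp,oqnl] -> 10 lines: hezn cxe pjv azw rfji tvwi edchp oqnl pip nsfj
Final line count: 10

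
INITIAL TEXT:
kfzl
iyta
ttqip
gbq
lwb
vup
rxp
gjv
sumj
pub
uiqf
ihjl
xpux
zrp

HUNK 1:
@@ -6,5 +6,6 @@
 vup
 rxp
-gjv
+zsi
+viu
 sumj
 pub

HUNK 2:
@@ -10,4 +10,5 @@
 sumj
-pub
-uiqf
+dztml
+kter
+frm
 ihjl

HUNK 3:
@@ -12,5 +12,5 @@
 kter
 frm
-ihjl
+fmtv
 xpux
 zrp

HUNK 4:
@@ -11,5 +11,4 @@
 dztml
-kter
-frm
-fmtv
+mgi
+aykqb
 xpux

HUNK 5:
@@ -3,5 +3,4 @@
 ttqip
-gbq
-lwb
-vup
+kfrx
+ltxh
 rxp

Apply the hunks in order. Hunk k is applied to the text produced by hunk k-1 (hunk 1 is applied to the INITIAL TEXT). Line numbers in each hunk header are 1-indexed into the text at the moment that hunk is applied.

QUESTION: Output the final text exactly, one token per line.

Answer: kfzl
iyta
ttqip
kfrx
ltxh
rxp
zsi
viu
sumj
dztml
mgi
aykqb
xpux
zrp

Derivation:
Hunk 1: at line 6 remove [gjv] add [zsi,viu] -> 15 lines: kfzl iyta ttqip gbq lwb vup rxp zsi viu sumj pub uiqf ihjl xpux zrp
Hunk 2: at line 10 remove [pub,uiqf] add [dztml,kter,frm] -> 16 lines: kfzl iyta ttqip gbq lwb vup rxp zsi viu sumj dztml kter frm ihjl xpux zrp
Hunk 3: at line 12 remove [ihjl] add [fmtv] -> 16 lines: kfzl iyta ttqip gbq lwb vup rxp zsi viu sumj dztml kter frm fmtv xpux zrp
Hunk 4: at line 11 remove [kter,frm,fmtv] add [mgi,aykqb] -> 15 lines: kfzl iyta ttqip gbq lwb vup rxp zsi viu sumj dztml mgi aykqb xpux zrp
Hunk 5: at line 3 remove [gbq,lwb,vup] add [kfrx,ltxh] -> 14 lines: kfzl iyta ttqip kfrx ltxh rxp zsi viu sumj dztml mgi aykqb xpux zrp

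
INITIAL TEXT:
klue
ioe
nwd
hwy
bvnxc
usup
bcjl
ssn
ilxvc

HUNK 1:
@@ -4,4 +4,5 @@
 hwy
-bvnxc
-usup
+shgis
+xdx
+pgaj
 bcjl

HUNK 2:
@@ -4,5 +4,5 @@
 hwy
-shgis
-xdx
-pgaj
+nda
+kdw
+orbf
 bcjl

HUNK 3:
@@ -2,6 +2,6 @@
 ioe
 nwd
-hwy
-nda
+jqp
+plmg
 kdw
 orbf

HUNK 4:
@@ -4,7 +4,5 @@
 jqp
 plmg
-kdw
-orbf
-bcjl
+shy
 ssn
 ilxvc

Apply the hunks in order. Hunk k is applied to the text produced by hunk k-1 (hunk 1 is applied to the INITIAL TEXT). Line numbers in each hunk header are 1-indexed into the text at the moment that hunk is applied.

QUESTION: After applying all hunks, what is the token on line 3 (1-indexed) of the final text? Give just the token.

Answer: nwd

Derivation:
Hunk 1: at line 4 remove [bvnxc,usup] add [shgis,xdx,pgaj] -> 10 lines: klue ioe nwd hwy shgis xdx pgaj bcjl ssn ilxvc
Hunk 2: at line 4 remove [shgis,xdx,pgaj] add [nda,kdw,orbf] -> 10 lines: klue ioe nwd hwy nda kdw orbf bcjl ssn ilxvc
Hunk 3: at line 2 remove [hwy,nda] add [jqp,plmg] -> 10 lines: klue ioe nwd jqp plmg kdw orbf bcjl ssn ilxvc
Hunk 4: at line 4 remove [kdw,orbf,bcjl] add [shy] -> 8 lines: klue ioe nwd jqp plmg shy ssn ilxvc
Final line 3: nwd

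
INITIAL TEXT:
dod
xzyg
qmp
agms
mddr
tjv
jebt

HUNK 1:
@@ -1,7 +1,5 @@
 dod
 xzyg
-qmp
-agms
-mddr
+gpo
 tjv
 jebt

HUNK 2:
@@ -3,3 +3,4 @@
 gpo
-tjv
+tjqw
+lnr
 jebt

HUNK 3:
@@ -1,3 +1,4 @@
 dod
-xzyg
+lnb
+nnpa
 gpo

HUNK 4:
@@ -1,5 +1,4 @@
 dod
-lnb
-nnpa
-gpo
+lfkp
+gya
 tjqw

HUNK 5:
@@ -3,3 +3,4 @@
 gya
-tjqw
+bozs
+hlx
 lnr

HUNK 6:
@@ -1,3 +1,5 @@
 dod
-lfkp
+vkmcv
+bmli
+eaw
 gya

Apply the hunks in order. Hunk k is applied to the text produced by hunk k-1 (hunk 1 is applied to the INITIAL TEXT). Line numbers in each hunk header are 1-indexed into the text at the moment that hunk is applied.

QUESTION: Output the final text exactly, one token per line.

Answer: dod
vkmcv
bmli
eaw
gya
bozs
hlx
lnr
jebt

Derivation:
Hunk 1: at line 1 remove [qmp,agms,mddr] add [gpo] -> 5 lines: dod xzyg gpo tjv jebt
Hunk 2: at line 3 remove [tjv] add [tjqw,lnr] -> 6 lines: dod xzyg gpo tjqw lnr jebt
Hunk 3: at line 1 remove [xzyg] add [lnb,nnpa] -> 7 lines: dod lnb nnpa gpo tjqw lnr jebt
Hunk 4: at line 1 remove [lnb,nnpa,gpo] add [lfkp,gya] -> 6 lines: dod lfkp gya tjqw lnr jebt
Hunk 5: at line 3 remove [tjqw] add [bozs,hlx] -> 7 lines: dod lfkp gya bozs hlx lnr jebt
Hunk 6: at line 1 remove [lfkp] add [vkmcv,bmli,eaw] -> 9 lines: dod vkmcv bmli eaw gya bozs hlx lnr jebt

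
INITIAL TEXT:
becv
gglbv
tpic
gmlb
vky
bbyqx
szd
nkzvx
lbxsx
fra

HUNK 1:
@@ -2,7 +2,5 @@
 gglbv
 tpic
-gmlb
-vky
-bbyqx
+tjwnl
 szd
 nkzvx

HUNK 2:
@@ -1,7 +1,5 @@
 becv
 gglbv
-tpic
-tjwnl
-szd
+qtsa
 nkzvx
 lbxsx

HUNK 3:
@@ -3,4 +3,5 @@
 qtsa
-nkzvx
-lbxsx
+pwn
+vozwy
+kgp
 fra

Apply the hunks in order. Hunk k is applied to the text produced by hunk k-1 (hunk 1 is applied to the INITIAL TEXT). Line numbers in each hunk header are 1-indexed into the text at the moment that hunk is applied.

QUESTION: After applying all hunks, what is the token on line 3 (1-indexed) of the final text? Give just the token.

Hunk 1: at line 2 remove [gmlb,vky,bbyqx] add [tjwnl] -> 8 lines: becv gglbv tpic tjwnl szd nkzvx lbxsx fra
Hunk 2: at line 1 remove [tpic,tjwnl,szd] add [qtsa] -> 6 lines: becv gglbv qtsa nkzvx lbxsx fra
Hunk 3: at line 3 remove [nkzvx,lbxsx] add [pwn,vozwy,kgp] -> 7 lines: becv gglbv qtsa pwn vozwy kgp fra
Final line 3: qtsa

Answer: qtsa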